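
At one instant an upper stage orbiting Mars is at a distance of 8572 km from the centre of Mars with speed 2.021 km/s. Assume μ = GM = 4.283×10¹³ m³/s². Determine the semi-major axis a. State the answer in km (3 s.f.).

a ≈ 7250 km

r = 8.572×10⁶ m.
Specific orbital energy ε = v²/2 − μ/r = (2021)²/2 − 4.283×10¹³/8.572×10⁶ = -2.954×10⁶ J/kg.
Since ε = −μ/(2a), a = −μ/(2ε) = 7.249×10⁶ m = 7248.8 km.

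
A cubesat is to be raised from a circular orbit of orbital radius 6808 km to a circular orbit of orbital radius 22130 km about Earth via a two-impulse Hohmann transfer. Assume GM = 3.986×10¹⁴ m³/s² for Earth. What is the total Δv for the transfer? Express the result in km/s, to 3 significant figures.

Δv_total ≈ 3.14 km/s

r₁ = 6808 km = 6.808×10⁶ m.
r₂ = 22130 km = 2.213×10⁷ m.
Transfer ellipse a_t = (r₁ + r₂)/2 = 1.447×10⁷ m.
At r₁: circular v_c1 = √(μ/r₁) = 7652 m/s; transfer-perigee v_p = √[μ(2/r₁ − 1/a_t)] = 9463 m/s.
Δv₁ = v_p − v_c1 = 1811 m/s.
At r₂: circular v_c2 = √(μ/r₂) = 4244 m/s; transfer-apogee v_a = √[μ(2/r₂ − 1/a_t)] = 2911 m/s.
Δv₂ = v_c2 − v_a = 1333 m/s.
Total Δv = Δv₁ + Δv₂ = 3144 m/s = 3.144 km/s.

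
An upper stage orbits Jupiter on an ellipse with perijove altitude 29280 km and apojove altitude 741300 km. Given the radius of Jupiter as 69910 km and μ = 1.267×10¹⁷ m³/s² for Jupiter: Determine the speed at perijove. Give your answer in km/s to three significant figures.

r_p = 69910 + 29280 = 99190 km = 9.9190×10⁷ m.
r_a = 69910 + 741300 = 811210 km = 8.1121×10⁸ m.
Semi-major axis a = (r_p + r_a)/2 = 4.5520×10⁵ km = 4.552×10⁸ m.
Vis-viva: v² = μ(2/r − 1/a) = 1.267×10¹⁷ × (2.016×10⁻⁸ − 2.197×10⁻⁹) = 2.276×10⁹ m²/s².
v = 47710 m/s = 47.71 km/s.

v ≈ 47.7 km/s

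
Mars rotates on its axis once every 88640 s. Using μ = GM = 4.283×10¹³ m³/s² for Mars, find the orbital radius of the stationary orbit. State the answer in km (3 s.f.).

r_sync ≈ 20400 km

A synchronous orbit has period T, so by Kepler's third law a = (μT²/4π²)^(1/3).
μT²/4π² = 4.283×10¹³ × (8.864×10⁴)² / 39.48 = 8.524×10²¹ m³.
a = 2.043×10⁷ m = 20428 km.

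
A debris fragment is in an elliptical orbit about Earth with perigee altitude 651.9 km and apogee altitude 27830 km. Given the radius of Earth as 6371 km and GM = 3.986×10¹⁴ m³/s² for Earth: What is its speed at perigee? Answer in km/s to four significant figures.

r_p = 6371 + 651.9 = 7022.9 km = 7.0229×10⁶ m.
r_a = 6371 + 27830 = 34201 km = 3.4201×10⁷ m.
Semi-major axis a = (r_p + r_a)/2 = 20612 km = 2.061×10⁷ m.
Vis-viva: v² = μ(2/r − 1/a) = 3.986×10¹⁴ × (2.848×10⁻⁷ − 4.852×10⁻⁸) = 9.418×10⁷ m²/s².
v = 9704 m/s = 9.704 km/s.

v ≈ 9.704 km/s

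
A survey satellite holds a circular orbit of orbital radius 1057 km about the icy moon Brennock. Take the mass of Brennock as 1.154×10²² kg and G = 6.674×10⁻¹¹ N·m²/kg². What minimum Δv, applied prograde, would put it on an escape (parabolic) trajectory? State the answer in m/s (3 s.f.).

μ = GM = 6.674×10⁻¹¹ × 1.154×10²² = 7.702×10¹¹ m³/s².
r = 1057 km = 1.057×10⁶ m.
Circular speed v_c = √(μ/r) = 853.6 m/s.
Escape speed v_esc = √(2μ/r) = √2 × v_c = 1207 m/s.
Δv = v_esc − v_c = 353.6 m/s.

Δv ≈ 354 m/s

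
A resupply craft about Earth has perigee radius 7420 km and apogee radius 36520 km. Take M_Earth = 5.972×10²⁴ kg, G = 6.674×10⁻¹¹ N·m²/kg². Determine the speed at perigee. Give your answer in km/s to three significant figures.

v ≈ 9.45 km/s

μ = GM = 6.674×10⁻¹¹ × 5.972×10²⁴ = 3.986×10¹⁴ m³/s².
Semi-major axis a = (r_p + r_a)/2 = 21970 km = 2.197×10⁷ m.
Vis-viva: v² = μ(2/r − 1/a) = 3.986×10¹⁴ × (2.695×10⁻⁷ − 4.552×10⁻⁸) = 8.929×10⁷ m²/s².
v = 9449 m/s = 9.449 km/s.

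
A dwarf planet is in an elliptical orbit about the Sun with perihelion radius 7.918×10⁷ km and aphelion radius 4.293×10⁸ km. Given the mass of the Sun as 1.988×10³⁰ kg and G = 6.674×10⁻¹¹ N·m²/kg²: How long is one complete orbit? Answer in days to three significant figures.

μ = GM = 6.674×10⁻¹¹ × 1.988×10³⁰ = 1.327×10²⁰ m³/s².
Semi-major axis a = (r_p + r_a)/2 = (7.9180×10⁷ + 4.2930×10⁸)/2 = 2.5424×10⁸ km = 2.542×10¹¹ m.
By Kepler's third law T = 2π√(a³/μ) = 2π × 1.113×10⁷ = 6.993×10⁷ s.
= 809.3 days.

T ≈ 809 days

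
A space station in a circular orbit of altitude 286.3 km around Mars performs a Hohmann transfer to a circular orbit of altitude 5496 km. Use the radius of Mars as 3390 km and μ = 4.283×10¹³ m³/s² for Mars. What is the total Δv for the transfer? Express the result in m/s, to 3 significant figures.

Δv_total ≈ 1160 m/s

r₁ = 3390 + 286.3 = 3676.3 km = 3.6763×10⁶ m.
r₂ = 3390 + 5496 = 8886.0 km = 8.8860×10⁶ m.
Transfer ellipse a_t = (r₁ + r₂)/2 = 6.281×10⁶ m.
At r₁: circular v_c1 = √(μ/r₁) = 3413 m/s; transfer-periapsis v_p = √[μ(2/r₁ − 1/a_t)] = 4060 m/s.
Δv₁ = v_p − v_c1 = 646.5 m/s.
At r₂: circular v_c2 = √(μ/r₂) = 2195 m/s; transfer-apoapsis v_a = √[μ(2/r₂ − 1/a_t)] = 1680 m/s.
Δv₂ = v_c2 − v_a = 515.8 m/s.
Total Δv = Δv₁ + Δv₂ = 1162 m/s.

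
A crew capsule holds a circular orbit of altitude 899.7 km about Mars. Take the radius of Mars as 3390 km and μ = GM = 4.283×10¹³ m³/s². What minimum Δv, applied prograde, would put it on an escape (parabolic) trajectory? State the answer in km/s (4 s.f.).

r = 3390 + 899.7 = 4289.7 km = 4.2897×10⁶ m.
Circular speed v_c = √(μ/r) = 3160 m/s.
Escape speed v_esc = √(2μ/r) = √2 × v_c = 4469 m/s.
Δv = v_esc − v_c = 1309 m/s = 1.309 km/s.

Δv ≈ 1.309 km/s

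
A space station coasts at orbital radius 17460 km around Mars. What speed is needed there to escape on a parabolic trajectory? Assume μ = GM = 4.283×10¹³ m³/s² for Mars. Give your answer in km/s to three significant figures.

r = 17460 km = 1.746×10⁷ m.
Escape speed v_esc = √(2μ/r) = √(2 × 4.283×10¹³ / 1.746×10⁷) = √(4.906×10⁶) = 2215 m/s.
= 2.215 km/s.

v_esc ≈ 2.21 km/s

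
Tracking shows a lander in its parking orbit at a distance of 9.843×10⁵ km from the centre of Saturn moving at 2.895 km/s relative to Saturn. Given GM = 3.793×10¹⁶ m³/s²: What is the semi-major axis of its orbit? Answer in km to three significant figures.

a ≈ 5.52×10⁵ km

r = 9.843×10⁸ m.
Specific orbital energy ε = v²/2 − μ/r = (2895)²/2 − 3.793×10¹⁶/9.843×10⁸ = -3.434×10⁷ J/kg.
Since ε = −μ/(2a), a = −μ/(2ε) = 5.522×10⁸ m = 5.5220×10⁵ km.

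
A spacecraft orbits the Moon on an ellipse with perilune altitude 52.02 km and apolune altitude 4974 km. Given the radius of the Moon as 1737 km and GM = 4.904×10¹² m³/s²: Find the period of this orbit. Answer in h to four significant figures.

r_p = 1737 + 52.02 = 1789.0 km = 1.7890×10⁶ m.
r_a = 1737 + 4974 = 6711.0 km = 6.7110×10⁶ m.
Semi-major axis a = (r_p + r_a)/2 = (1789.0 + 6711.0)/2 = 4250.0 km = 4.250×10⁶ m.
By Kepler's third law T = 2π√(a³/μ) = 2π × 3.956×10³ = 2.486×10⁴ s.
= 6.905 h.

T ≈ 6.905 h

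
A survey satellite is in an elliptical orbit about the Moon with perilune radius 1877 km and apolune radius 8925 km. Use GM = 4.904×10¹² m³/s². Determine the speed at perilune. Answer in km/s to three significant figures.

v ≈ 2.08 km/s

Semi-major axis a = (r_p + r_a)/2 = 5401.0 km = 5.401×10⁶ m.
Vis-viva: v² = μ(2/r − 1/a) = 4.904×10¹² × (1.066×10⁻⁶ − 1.852×10⁻⁷) = 4.317×10⁶ m²/s².
v = 2078 m/s = 2.078 km/s.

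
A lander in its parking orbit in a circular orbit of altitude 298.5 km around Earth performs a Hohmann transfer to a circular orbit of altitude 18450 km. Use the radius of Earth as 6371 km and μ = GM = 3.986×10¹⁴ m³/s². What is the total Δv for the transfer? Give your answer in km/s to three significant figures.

Δv_total ≈ 3.37 km/s

r₁ = 6371 + 298.5 = 6669.5 km = 6.6695×10⁶ m.
r₂ = 6371 + 18450 = 24821 km = 2.4821×10⁷ m.
Transfer ellipse a_t = (r₁ + r₂)/2 = 1.575×10⁷ m.
At r₁: circular v_c1 = √(μ/r₁) = 7731 m/s; transfer-perigee v_p = √[μ(2/r₁ − 1/a_t)] = 9706 m/s.
Δv₁ = v_p − v_c1 = 1976 m/s.
At r₂: circular v_c2 = √(μ/r₂) = 4007 m/s; transfer-apogee v_a = √[μ(2/r₂ − 1/a_t)] = 2608 m/s.
Δv₂ = v_c2 − v_a = 1399 m/s.
Total Δv = Δv₁ + Δv₂ = 3375 m/s = 3.375 km/s.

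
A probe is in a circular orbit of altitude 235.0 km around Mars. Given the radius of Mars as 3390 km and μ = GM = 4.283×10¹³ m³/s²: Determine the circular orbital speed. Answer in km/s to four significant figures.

v ≈ 3.437 km/s

r = 3390 + 235.0 = 3625.0 km = 3.6250×10⁶ m.
For a circular orbit v = √(μ/r) = √(4.283×10¹³ / 3.625×10⁶) = √(1.182×10⁷) = 3437 m/s.
That is 3.437 km/s.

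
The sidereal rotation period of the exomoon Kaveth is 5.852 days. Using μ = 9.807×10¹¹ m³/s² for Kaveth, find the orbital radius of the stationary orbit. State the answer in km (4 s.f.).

r_sync ≈ 18520 km

T = 5.852 days = 5.056×10⁵ s.
A synchronous orbit has period T, so by Kepler's third law a = (μT²/4π²)^(1/3).
μT²/4π² = 9.807×10¹¹ × (5.056×10⁵)² / 39.48 = 6.351×10²¹ m³.
a = 1.852×10⁷ m = 18518 km.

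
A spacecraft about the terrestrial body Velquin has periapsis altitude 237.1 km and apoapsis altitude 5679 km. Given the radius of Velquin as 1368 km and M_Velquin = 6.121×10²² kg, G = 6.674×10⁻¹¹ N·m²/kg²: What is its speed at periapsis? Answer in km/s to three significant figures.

μ = GM = 6.674×10⁻¹¹ × 6.121×10²² = 4.085×10¹² m³/s².
r_p = 1368 + 237.1 = 1605.1 km = 1.6051×10⁶ m.
r_a = 1368 + 5679 = 7047.0 km = 7.0470×10⁶ m.
Semi-major axis a = (r_p + r_a)/2 = 4326.1 km = 4.326×10⁶ m.
Vis-viva: v² = μ(2/r − 1/a) = 4.085×10¹² × (1.246×10⁻⁶ − 2.312×10⁻⁷) = 4.146×10⁶ m²/s².
v = 2036 m/s = 2.036 km/s.

v ≈ 2.04 km/s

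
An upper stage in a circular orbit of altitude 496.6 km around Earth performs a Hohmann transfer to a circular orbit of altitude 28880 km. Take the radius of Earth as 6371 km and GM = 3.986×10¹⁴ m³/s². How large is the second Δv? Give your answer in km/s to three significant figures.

r₁ = 6371 + 496.6 = 6867.6 km = 6.8676×10⁶ m.
r₂ = 6371 + 28880 = 35251 km = 3.5251×10⁷ m.
Transfer ellipse a_t = (r₁ + r₂)/2 = 2.106×10⁷ m.
At r₁: circular v_c1 = √(μ/r₁) = 7618 m/s; transfer-perigee v_p = √[μ(2/r₁ − 1/a_t)] = 9857 m/s.
At r₂: circular v_c2 = √(μ/r₂) = 3363 m/s; transfer-apogee v_a = √[μ(2/r₂ − 1/a_t)] = 1920 m/s.
Δv₂ = v_c2 − v_a = 1442 m/s.
= 1.442 km/s.

Δv ≈ 1.44 km/s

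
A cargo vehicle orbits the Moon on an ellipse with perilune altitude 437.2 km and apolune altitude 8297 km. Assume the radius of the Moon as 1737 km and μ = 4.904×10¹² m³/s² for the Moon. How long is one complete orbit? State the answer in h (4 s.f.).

T ≈ 11.89 h

r_p = 1737 + 437.2 = 2174.2 km = 2.1742×10⁶ m.
r_a = 1737 + 8297 = 10034 km = 1.0034×10⁷ m.
Semi-major axis a = (r_p + r_a)/2 = (2174.2 + 10034)/2 = 6104.1 km = 6.104×10⁶ m.
By Kepler's third law T = 2π√(a³/μ) = 2π × 6.810×10³ = 4.279×10⁴ s.
= 11.89 h.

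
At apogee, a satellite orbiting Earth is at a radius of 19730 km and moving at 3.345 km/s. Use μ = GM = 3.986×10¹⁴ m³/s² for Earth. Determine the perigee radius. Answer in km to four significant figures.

perigee radius ≈ 7556 km

r_a = 1.973×10⁷ m.
Specific energy ε = v²/2 − μ/r = -1.461×10⁷ J/kg, so a = −μ/(2ε) = 1.364×10⁷ m.
The apsides satisfy r_p + r_a = 2a, so the perigee radius is 2a − r_a = 7.556×10⁶ m = 7556.0 km.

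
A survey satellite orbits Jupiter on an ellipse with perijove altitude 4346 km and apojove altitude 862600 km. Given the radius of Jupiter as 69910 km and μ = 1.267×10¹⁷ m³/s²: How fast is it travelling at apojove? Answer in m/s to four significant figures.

r_p = 69910 + 4346 = 74256 km = 7.4256×10⁷ m.
r_a = 69910 + 862600 = 932510 km = 9.3251×10⁸ m.
Semi-major axis a = (r_p + r_a)/2 = 5.0338×10⁵ km = 5.034×10⁸ m.
Vis-viva: v² = μ(2/r − 1/a) = 1.267×10¹⁷ × (2.145×10⁻⁹ − 1.987×10⁻⁹) = 2.004×10⁷ m²/s².
v = 4477 m/s.

v ≈ 4477 m/s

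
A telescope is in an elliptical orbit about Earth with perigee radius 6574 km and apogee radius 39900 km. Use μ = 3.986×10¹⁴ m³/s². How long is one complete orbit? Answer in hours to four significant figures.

Semi-major axis a = (r_p + r_a)/2 = (6574.0 + 39900)/2 = 23237 km = 2.324×10⁷ m.
By Kepler's third law T = 2π√(a³/μ) = 2π × 5.610×10³ = 3.525×10⁴ s.
= 9.792 hours.

T ≈ 9.792 hours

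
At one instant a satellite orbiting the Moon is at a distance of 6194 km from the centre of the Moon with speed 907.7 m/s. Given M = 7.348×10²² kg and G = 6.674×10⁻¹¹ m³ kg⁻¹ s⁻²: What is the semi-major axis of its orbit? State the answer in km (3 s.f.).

a ≈ 6460 km

μ = GM = 6.674×10⁻¹¹ × 7.348×10²² = 4.904×10¹² m³/s².
r = 6.194×10⁶ m.
Vis-viva rearranged: 1/a = 2/r − v²/μ = 3.229×10⁻⁷ − 1.680×10⁻⁷ = 1.549×10⁻⁷ m⁻¹.
a = 6.456×10⁶ m = 6456.4 km.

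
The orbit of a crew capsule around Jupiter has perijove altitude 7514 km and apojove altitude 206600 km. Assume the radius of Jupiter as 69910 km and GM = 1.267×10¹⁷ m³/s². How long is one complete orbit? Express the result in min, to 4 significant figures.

r_p = 69910 + 7514 = 77424 km = 7.7424×10⁷ m.
r_a = 69910 + 206600 = 276510 km = 2.7651×10⁸ m.
Semi-major axis a = (r_p + r_a)/2 = (77424 + 2.7651×10⁵)/2 = 1.7697×10⁵ km = 1.770×10⁸ m.
By Kepler's third law T = 2π√(a³/μ) = 2π × 6.614×10³ = 4.156×10⁴ s.
= 692.6 min.

T ≈ 692.6 min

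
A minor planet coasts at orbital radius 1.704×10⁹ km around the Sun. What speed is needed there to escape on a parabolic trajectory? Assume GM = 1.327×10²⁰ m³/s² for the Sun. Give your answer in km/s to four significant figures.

r = 1.704×10⁹ km = 1.704×10¹² m.
Escape speed v_esc = √(2μ/r) = √(2 × 1.327×10²⁰ / 1.704×10¹²) = √(1.558×10⁸) = 12480 m/s.
= 12.48 km/s.

v_esc ≈ 12.48 km/s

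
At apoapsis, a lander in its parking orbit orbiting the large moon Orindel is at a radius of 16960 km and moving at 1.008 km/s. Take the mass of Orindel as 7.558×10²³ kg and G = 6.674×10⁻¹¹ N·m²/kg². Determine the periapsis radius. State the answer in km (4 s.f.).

μ = GM = 6.674×10⁻¹¹ × 7.558×10²³ = 5.044×10¹³ m³/s².
r_a = 1.696×10⁷ m.
Specific energy ε = v²/2 − μ/r = -2.466×10⁶ J/kg, so a = −μ/(2ε) = 1.023×10⁷ m.
The apsides satisfy r_p + r_a = 2a, so the periapsis radius is 2a − r_a = 3.494×10⁶ m = 3493.8 km.

periapsis radius ≈ 3494 km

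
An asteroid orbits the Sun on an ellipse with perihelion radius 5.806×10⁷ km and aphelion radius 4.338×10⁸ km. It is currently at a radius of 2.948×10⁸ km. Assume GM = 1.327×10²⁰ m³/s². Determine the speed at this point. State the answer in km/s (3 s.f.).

Semi-major axis a = (r_p + r_a)/2 = 2.4593×10⁸ km = 2.459×10¹¹ m.
Vis-viva: v² = μ(2/r − 1/a) = 1.327×10²⁰ × (6.784×10⁻¹² − 4.066×10⁻¹²) = 3.607×10⁸ m²/s².
v = 18990 m/s = 18.99 km/s.

v ≈ 19.0 km/s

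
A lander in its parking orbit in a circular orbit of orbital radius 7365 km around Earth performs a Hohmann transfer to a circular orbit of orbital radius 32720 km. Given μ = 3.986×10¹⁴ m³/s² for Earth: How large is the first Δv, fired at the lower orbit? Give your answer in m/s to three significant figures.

Δv ≈ 2040 m/s

r₁ = 7365 km = 7.365×10⁶ m.
r₂ = 32720 km = 3.272×10⁷ m.
Transfer ellipse a_t = (r₁ + r₂)/2 = 2.004×10⁷ m.
At r₁: circular v_c1 = √(μ/r₁) = 7357 m/s; transfer-perigee v_p = √[μ(2/r₁ − 1/a_t)] = 9400 m/s.
Δv₁ = v_p − v_c1 = 2043 m/s.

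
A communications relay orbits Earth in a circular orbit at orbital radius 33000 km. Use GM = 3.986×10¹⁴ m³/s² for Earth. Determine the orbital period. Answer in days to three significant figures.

r = 33000 km = 3.300×10⁷ m.
Kepler's third law: T = 2π√(r³/μ) = 2π√((3.300×10⁷)³ / 3.986×10¹⁴).
r³/μ = 9.016×10⁷ s², so T = 2π × 9.495×10³ = 5.966×10⁴ s.
Converting: 5.966×10⁴ s ÷ 86400 = 0.6905 days.

T ≈ 0.691 days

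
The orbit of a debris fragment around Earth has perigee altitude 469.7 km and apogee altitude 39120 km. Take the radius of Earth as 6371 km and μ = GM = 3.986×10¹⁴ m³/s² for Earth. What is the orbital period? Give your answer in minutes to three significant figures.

r_p = 6371 + 469.7 = 6840.7 km = 6.8407×10⁶ m.
r_a = 6371 + 39120 = 45491 km = 4.5491×10⁷ m.
Semi-major axis a = (r_p + r_a)/2 = (6840.7 + 45491)/2 = 26166 km = 2.617×10⁷ m.
By Kepler's third law T = 2π√(a³/μ) = 2π × 6.704×10³ = 4.212×10⁴ s.
= 702.0 minutes.

T ≈ 702 minutes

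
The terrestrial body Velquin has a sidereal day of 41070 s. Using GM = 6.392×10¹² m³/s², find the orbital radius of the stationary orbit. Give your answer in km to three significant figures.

A synchronous orbit has period T, so by Kepler's third law a = (μT²/4π²)^(1/3).
μT²/4π² = 6.392×10¹² × (4.107×10⁴)² / 39.48 = 2.731×10²⁰ m³.
a = 6.488×10⁶ m = 6488.0 km.

r_sync ≈ 6490 km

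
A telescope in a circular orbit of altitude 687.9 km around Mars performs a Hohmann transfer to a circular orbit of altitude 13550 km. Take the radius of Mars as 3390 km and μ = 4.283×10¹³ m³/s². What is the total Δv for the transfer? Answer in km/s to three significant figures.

Δv_total ≈ 1.47 km/s

r₁ = 3390 + 687.9 = 4077.9 km = 4.0779×10⁶ m.
r₂ = 3390 + 13550 = 16940 km = 1.6940×10⁷ m.
Transfer ellipse a_t = (r₁ + r₂)/2 = 1.051×10⁷ m.
At r₁: circular v_c1 = √(μ/r₁) = 3241 m/s; transfer-periapsis v_p = √[μ(2/r₁ − 1/a_t)] = 4115 m/s.
Δv₁ = v_p − v_c1 = 873.8 m/s.
At r₂: circular v_c2 = √(μ/r₂) = 1590 m/s; transfer-apoapsis v_a = √[μ(2/r₂ − 1/a_t)] = 990.5 m/s.
Δv₂ = v_c2 − v_a = 599.6 m/s.
Total Δv = Δv₁ + Δv₂ = 1473 m/s = 1.473 km/s.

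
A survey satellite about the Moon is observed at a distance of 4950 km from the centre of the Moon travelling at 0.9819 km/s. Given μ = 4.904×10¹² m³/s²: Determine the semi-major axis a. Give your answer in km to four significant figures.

r = 4.950×10⁶ m.
Specific orbital energy ε = v²/2 − μ/r = (981.9)²/2 − 4.904×10¹²/4.950×10⁶ = -5.086×10⁵ J/kg.
Since ε = −μ/(2a), a = −μ/(2ε) = 4.821×10⁶ m = 4820.7 km.

a ≈ 4821 km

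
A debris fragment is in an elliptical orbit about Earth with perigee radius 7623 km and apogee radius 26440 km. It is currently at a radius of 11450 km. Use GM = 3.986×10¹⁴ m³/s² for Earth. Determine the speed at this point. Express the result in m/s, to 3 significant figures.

Semi-major axis a = (r_p + r_a)/2 = 17032 km = 1.703×10⁷ m.
Vis-viva: v² = μ(2/r − 1/a) = 3.986×10¹⁴ × (1.747×10⁻⁷ − 5.871×10⁻⁸) = 4.622×10⁷ m²/s².
v = 6799 m/s.

v ≈ 6800 m/s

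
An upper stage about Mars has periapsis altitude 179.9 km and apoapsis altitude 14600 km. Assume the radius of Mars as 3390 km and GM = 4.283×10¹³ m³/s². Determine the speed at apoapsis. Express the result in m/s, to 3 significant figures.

v ≈ 888 m/s

r_p = 3390 + 179.9 = 3569.9 km = 3.5699×10⁶ m.
r_a = 3390 + 14600 = 17990 km = 1.7990×10⁷ m.
Semi-major axis a = (r_p + r_a)/2 = 10780 km = 1.078×10⁷ m.
Vis-viva: v² = μ(2/r − 1/a) = 4.283×10¹³ × (1.112×10⁻⁷ − 9.276×10⁻⁸) = 7.884×10⁵ m²/s².
v = 887.9 m/s.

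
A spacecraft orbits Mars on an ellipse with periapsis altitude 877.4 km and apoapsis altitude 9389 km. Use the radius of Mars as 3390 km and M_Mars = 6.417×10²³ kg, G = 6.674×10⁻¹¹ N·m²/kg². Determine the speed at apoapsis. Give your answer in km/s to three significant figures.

μ = GM = 6.674×10⁻¹¹ × 6.417×10²³ = 4.283×10¹³ m³/s².
r_p = 3390 + 877.4 = 4267.4 km = 4.2674×10⁶ m.
r_a = 3390 + 9389 = 12779 km = 1.2779×10⁷ m.
Semi-major axis a = (r_p + r_a)/2 = 8523.2 km = 8.523×10⁶ m.
Vis-viva: v² = μ(2/r − 1/a) = 4.283×10¹³ × (1.565×10⁻⁷ − 1.173×10⁻⁷) = 1.678×10⁶ m²/s².
v = 1295 m/s = 1.295 km/s.

v ≈ 1.30 km/s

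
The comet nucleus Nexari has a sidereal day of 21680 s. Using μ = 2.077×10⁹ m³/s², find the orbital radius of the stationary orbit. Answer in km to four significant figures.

A synchronous orbit has period T, so by Kepler's third law a = (μT²/4π²)^(1/3).
μT²/4π² = 2.077×10⁹ × (2.168×10⁴)² / 39.48 = 2.473×10¹⁶ m³.
a = 2.913×10⁵ m = 291.34 km.

r_sync ≈ 291.3 km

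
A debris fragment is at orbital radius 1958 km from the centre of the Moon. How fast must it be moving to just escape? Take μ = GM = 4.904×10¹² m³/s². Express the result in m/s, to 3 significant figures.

r = 1958 km = 1.958×10⁶ m.
Escape speed v_esc = √(2μ/r) = √(2 × 4.904×10¹² / 1.958×10⁶) = √(5.009×10⁶) = 2238 m/s.

v_esc ≈ 2240 m/s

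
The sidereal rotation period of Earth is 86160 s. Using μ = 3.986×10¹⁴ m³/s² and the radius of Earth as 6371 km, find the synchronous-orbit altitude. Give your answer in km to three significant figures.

h_sync ≈ 35800 km

A synchronous orbit has period T, so by Kepler's third law a = (μT²/4π²)^(1/3).
μT²/4π² = 3.986×10¹⁴ × (8.616×10⁴)² / 39.48 = 7.495×10²² m³.
a = 4.216×10⁷ m = 42163 km.
Altitude h = a − R = 42163 − 6371 = 35792 km.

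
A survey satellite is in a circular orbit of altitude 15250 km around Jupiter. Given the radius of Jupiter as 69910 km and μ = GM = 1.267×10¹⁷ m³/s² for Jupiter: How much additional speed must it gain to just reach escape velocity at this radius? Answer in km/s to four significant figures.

r = 69910 + 15250 = 85160 km = 8.5160×10⁷ m.
Circular speed v_c = √(μ/r) = 38570 m/s.
Escape speed v_esc = √(2μ/r) = √2 × v_c = 54550 m/s.
Δv = v_esc − v_c = 15980 m/s = 15.98 km/s.

Δv ≈ 15.98 km/s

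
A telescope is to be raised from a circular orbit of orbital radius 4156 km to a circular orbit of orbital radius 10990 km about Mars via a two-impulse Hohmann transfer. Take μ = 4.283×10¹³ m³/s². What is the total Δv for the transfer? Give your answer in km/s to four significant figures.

r₁ = 4156 km = 4.156×10⁶ m.
r₂ = 10990 km = 1.099×10⁷ m.
Transfer ellipse a_t = (r₁ + r₂)/2 = 7.573×10⁶ m.
At r₁: circular v_c1 = √(μ/r₁) = 3210 m/s; transfer-periapsis v_p = √[μ(2/r₁ − 1/a_t)] = 3867 m/s.
Δv₁ = v_p − v_c1 = 657.0 m/s.
At r₂: circular v_c2 = √(μ/r₂) = 1974 m/s; transfer-apoapsis v_a = √[μ(2/r₂ − 1/a_t)] = 1462 m/s.
Δv₂ = v_c2 − v_a = 511.7 m/s.
Total Δv = Δv₁ + Δv₂ = 1169 m/s = 1.169 km/s.

Δv_total ≈ 1.169 km/s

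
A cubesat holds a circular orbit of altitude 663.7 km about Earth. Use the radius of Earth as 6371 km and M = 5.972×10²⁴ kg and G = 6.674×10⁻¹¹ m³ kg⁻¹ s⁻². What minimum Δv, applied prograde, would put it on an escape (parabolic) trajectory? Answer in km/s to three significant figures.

Δv ≈ 3.12 km/s

μ = GM = 6.674×10⁻¹¹ × 5.972×10²⁴ = 3.986×10¹⁴ m³/s².
r = 6371 + 663.7 = 7034.7 km = 7.0347×10⁶ m.
Circular speed v_c = √(μ/r) = 7527 m/s.
Escape speed v_esc = √(2μ/r) = √2 × v_c = 10640 m/s.
Δv = v_esc − v_c = 3118 m/s = 3.118 km/s.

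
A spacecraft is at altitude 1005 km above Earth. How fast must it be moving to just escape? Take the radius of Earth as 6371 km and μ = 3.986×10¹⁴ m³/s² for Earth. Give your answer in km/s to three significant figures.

v_esc ≈ 10.4 km/s

r = 6371 + 1005 = 7376.0 km = 7.3760×10⁶ m.
Escape speed v_esc = √(2μ/r) = √(2 × 3.986×10¹⁴ / 7.376×10⁶) = √(1.081×10⁸) = 10400 m/s.
= 10.40 km/s.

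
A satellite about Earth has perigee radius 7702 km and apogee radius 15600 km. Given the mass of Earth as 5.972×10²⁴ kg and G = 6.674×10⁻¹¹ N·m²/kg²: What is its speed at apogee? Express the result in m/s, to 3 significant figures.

μ = GM = 6.674×10⁻¹¹ × 5.972×10²⁴ = 3.986×10¹⁴ m³/s².
Semi-major axis a = (r_p + r_a)/2 = 11651 km = 1.165×10⁷ m.
Vis-viva: v² = μ(2/r − 1/a) = 3.986×10¹⁴ × (1.282×10⁻⁷ − 8.583×10⁻⁸) = 1.689×10⁷ m²/s².
v = 4110 m/s.

v ≈ 4110 m/s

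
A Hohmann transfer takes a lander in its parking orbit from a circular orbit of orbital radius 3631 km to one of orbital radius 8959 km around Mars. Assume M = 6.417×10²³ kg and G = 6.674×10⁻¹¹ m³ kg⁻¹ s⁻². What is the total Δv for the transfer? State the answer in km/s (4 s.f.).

Δv_total ≈ 1.189 km/s

μ = GM = 6.674×10⁻¹¹ × 6.417×10²³ = 4.283×10¹³ m³/s².
r₁ = 3631 km = 3.631×10⁶ m.
r₂ = 8959 km = 8.959×10⁶ m.
Transfer ellipse a_t = (r₁ + r₂)/2 = 6.295×10⁶ m.
At r₁: circular v_c1 = √(μ/r₁) = 3434 m/s; transfer-periapsis v_p = √[μ(2/r₁ − 1/a_t)] = 4097 m/s.
Δv₁ = v_p − v_c1 = 662.8 m/s.
At r₂: circular v_c2 = √(μ/r₂) = 2186 m/s; transfer-apoapsis v_a = √[μ(2/r₂ − 1/a_t)] = 1661 m/s.
Δv₂ = v_c2 − v_a = 525.9 m/s.
Total Δv = Δv₁ + Δv₂ = 1189 m/s = 1.189 km/s.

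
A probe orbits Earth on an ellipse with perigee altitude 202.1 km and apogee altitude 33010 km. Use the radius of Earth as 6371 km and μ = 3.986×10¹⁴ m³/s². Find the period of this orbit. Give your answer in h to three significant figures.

r_p = 6371 + 202.1 = 6573.1 km = 6.5731×10⁶ m.
r_a = 6371 + 33010 = 39381 km = 3.9381×10⁷ m.
Semi-major axis a = (r_p + r_a)/2 = (6573.1 + 39381)/2 = 22977 km = 2.298×10⁷ m.
By Kepler's third law T = 2π√(a³/μ) = 2π × 5.517×10³ = 3.466×10⁴ s.
= 9.628 h.

T ≈ 9.63 h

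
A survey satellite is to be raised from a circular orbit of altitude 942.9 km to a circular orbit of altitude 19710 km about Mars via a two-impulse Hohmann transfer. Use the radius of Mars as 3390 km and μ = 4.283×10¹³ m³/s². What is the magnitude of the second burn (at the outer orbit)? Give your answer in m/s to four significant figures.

r₁ = 3390 + 942.9 = 4332.9 km = 4.3329×10⁶ m.
r₂ = 3390 + 19710 = 23100 km = 2.3100×10⁷ m.
Transfer ellipse a_t = (r₁ + r₂)/2 = 1.372×10⁷ m.
At r₁: circular v_c1 = √(μ/r₁) = 3144 m/s; transfer-periapsis v_p = √[μ(2/r₁ − 1/a_t)] = 4080 m/s.
At r₂: circular v_c2 = √(μ/r₂) = 1362 m/s; transfer-apoapsis v_a = √[μ(2/r₂ − 1/a_t)] = 765.3 m/s.
Δv₂ = v_c2 − v_a = 596.3 m/s.

Δv ≈ 596.3 m/s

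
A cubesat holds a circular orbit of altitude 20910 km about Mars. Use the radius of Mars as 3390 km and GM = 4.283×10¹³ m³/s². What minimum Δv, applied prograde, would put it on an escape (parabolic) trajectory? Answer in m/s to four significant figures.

Δv ≈ 549.9 m/s

r = 3390 + 20910 = 24300 km = 2.4300×10⁷ m.
Circular speed v_c = √(μ/r) = 1328 m/s.
Escape speed v_esc = √(2μ/r) = √2 × v_c = 1878 m/s.
Δv = v_esc − v_c = 549.9 m/s.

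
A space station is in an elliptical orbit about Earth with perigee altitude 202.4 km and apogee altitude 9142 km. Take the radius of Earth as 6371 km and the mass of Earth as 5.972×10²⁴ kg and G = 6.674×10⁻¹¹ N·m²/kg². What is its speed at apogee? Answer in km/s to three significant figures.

μ = GM = 6.674×10⁻¹¹ × 5.972×10²⁴ = 3.986×10¹⁴ m³/s².
r_p = 6371 + 202.4 = 6573.4 km = 6.5734×10⁶ m.
r_a = 6371 + 9142 = 15513 km = 1.5513×10⁷ m.
Semi-major axis a = (r_p + r_a)/2 = 11043 km = 1.104×10⁷ m.
Vis-viva: v² = μ(2/r − 1/a) = 3.986×10¹⁴ × (1.289×10⁻⁷ − 9.055×10⁻⁸) = 1.529×10⁷ m²/s².
v = 3911 m/s = 3.911 km/s.

v ≈ 3.91 km/s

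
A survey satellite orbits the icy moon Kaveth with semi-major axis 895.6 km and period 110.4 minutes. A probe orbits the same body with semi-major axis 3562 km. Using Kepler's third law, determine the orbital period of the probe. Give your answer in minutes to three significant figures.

Kepler's third law: T² ∝ a³, so T₂ = T₁ (a₂/a₁)^(3/2).
a₂/a₁ = 3.977, (a₂/a₁)^(3/2) = 7.932.
T₂ = 110.4 × 7.932 = 875.7 minutes.

T₂ ≈ 876 minutes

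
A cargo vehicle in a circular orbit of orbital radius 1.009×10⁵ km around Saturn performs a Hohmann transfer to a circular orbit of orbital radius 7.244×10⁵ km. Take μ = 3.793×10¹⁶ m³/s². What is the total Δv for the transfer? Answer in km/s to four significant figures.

r₁ = 1.009×10⁵ km = 1.009×10⁸ m.
r₂ = 7.244×10⁵ km = 7.244×10⁸ m.
Transfer ellipse a_t = (r₁ + r₂)/2 = 4.126×10⁸ m.
At r₁: circular v_c1 = √(μ/r₁) = 19390 m/s; transfer-perikrone v_p = √[μ(2/r₁ − 1/a_t)] = 25690 m/s.
Δv₁ = v_p − v_c1 = 6300 m/s.
At r₂: circular v_c2 = √(μ/r₂) = 7236 m/s; transfer-apokrone v_a = √[μ(2/r₂ − 1/a_t)] = 3578 m/s.
Δv₂ = v_c2 − v_a = 3658 m/s.
Total Δv = Δv₁ + Δv₂ = 9958 m/s = 9.958 km/s.

Δv_total ≈ 9.958 km/s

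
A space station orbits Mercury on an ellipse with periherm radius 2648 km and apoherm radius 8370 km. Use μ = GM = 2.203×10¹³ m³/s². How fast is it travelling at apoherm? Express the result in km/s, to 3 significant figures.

Semi-major axis a = (r_p + r_a)/2 = 5509.0 km = 5.509×10⁶ m.
Vis-viva: v² = μ(2/r − 1/a) = 2.203×10¹³ × (2.389×10⁻⁷ − 1.815×10⁻⁷) = 1.265×10⁶ m²/s².
v = 1125 m/s = 1.125 km/s.

v ≈ 1.12 km/s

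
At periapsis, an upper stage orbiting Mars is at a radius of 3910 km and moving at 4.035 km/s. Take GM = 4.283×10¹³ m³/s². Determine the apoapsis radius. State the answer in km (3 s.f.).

apoapsis radius ≈ 11300 km

r_p = 3.910×10⁶ m.
Specific energy ε = v²/2 − μ/r = -2.813×10⁶ J/kg, so a = −μ/(2ε) = 7.612×10⁶ m.
The apsides satisfy r_p + r_a = 2a, so the apoapsis radius is 2a − r_p = 1.131×10⁷ m = 11314 km.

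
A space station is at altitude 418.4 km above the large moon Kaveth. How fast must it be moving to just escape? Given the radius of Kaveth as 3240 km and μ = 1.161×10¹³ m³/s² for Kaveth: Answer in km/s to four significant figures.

v_esc ≈ 2.519 km/s

r = 3240 + 418.4 = 3658.4 km = 3.6584×10⁶ m.
Escape speed v_esc = √(2μ/r) = √(2 × 1.161×10¹³ / 3.658×10⁶) = √(6.347×10⁶) = 2519 m/s.
= 2.519 km/s.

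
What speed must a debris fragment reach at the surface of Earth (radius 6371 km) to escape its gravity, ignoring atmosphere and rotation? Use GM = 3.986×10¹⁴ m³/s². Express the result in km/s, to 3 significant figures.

v_esc ≈ 11.2 km/s

r = R = 6.371×10⁶ m.
Escape speed v_esc = √(2μ/r) = √(2 × 3.986×10¹⁴ / 6.371×10⁶) = √(1.251×10⁸) = 11190 m/s.
= 11.19 km/s.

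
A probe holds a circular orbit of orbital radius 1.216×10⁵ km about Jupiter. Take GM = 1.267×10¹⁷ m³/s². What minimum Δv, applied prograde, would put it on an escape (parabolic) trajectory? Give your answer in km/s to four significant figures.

r = 1.216×10⁵ km = 1.216×10⁸ m.
Circular speed v_c = √(μ/r) = 32280 m/s.
Escape speed v_esc = √(2μ/r) = √2 × v_c = 45650 m/s.
Δv = v_esc − v_c = 13370 m/s = 13.37 km/s.

Δv ≈ 13.37 km/s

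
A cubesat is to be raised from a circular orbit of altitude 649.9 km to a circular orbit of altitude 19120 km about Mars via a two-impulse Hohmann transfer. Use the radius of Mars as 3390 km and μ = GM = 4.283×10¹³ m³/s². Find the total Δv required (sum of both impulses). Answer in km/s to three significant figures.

r₁ = 3390 + 649.9 = 4039.9 km = 4.0399×10⁶ m.
r₂ = 3390 + 19120 = 22510 km = 2.2510×10⁷ m.
Transfer ellipse a_t = (r₁ + r₂)/2 = 1.327×10⁷ m.
At r₁: circular v_c1 = √(μ/r₁) = 3256 m/s; transfer-periapsis v_p = √[μ(2/r₁ − 1/a_t)] = 4240 m/s.
Δv₁ = v_p − v_c1 = 983.9 m/s.
At r₂: circular v_c2 = √(μ/r₂) = 1379 m/s; transfer-apoapsis v_a = √[μ(2/r₂ − 1/a_t)] = 760.9 m/s.
Δv₂ = v_c2 − v_a = 618.4 m/s.
Total Δv = Δv₁ + Δv₂ = 1602 m/s = 1.602 km/s.

Δv_total ≈ 1.60 km/s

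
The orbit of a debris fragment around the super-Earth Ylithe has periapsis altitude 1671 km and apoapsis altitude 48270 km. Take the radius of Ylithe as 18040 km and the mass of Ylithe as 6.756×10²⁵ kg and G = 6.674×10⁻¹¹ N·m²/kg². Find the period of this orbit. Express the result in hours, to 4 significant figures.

T ≈ 7.332 hours

μ = GM = 6.674×10⁻¹¹ × 6.756×10²⁵ = 4.509×10¹⁵ m³/s².
r_p = 18040 + 1671 = 19711 km = 1.9711×10⁷ m.
r_a = 18040 + 48270 = 66310 km = 6.6310×10⁷ m.
Semi-major axis a = (r_p + r_a)/2 = (19711 + 66310)/2 = 43010 km = 4.301×10⁷ m.
By Kepler's third law T = 2π√(a³/μ) = 2π × 4.201×10³ = 2.639×10⁴ s.
= 7.332 hours.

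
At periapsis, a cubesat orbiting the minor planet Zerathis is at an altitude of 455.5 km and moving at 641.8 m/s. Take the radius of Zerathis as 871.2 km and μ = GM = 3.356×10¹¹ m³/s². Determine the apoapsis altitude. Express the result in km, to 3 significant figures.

r_p = 871.2 + 455.5 = 1326.7 km = 1.327×10⁶ m.
Specific energy ε = v²/2 − μ/r = -4.700×10⁴ J/kg, so a = −μ/(2ε) = 3.570×10⁶ m.
The apsides satisfy r_p + r_a = 2a, so the apoapsis radius is 2a − r_p = 5.813×10⁶ m = 5813.0 km.
Apoapsis altitude = 5813.0 − 871.2 = 4941.8 km.

apoapsis altitude ≈ 4940 km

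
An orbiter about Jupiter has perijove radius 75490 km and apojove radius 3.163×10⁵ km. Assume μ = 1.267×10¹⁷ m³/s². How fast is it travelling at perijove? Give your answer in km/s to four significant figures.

Semi-major axis a = (r_p + r_a)/2 = 1.9590×10⁵ km = 1.959×10⁸ m.
Vis-viva: v² = μ(2/r − 1/a) = 1.267×10¹⁷ × (2.649×10⁻⁸ − 5.105×10⁻⁹) = 2.710×10⁹ m²/s².
v = 52060 m/s = 52.06 km/s.

v ≈ 52.06 km/s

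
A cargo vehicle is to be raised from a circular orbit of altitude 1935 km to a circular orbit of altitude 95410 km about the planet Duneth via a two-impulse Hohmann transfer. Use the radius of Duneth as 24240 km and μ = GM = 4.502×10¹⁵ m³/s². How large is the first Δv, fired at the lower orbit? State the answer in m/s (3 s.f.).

Δv ≈ 3690 m/s

r₁ = 24240 + 1935 = 26175 km = 2.6175×10⁷ m.
r₂ = 24240 + 95410 = 119650 km = 1.1965×10⁸ m.
Transfer ellipse a_t = (r₁ + r₂)/2 = 7.291×10⁷ m.
At r₁: circular v_c1 = √(μ/r₁) = 13110 m/s; transfer-periapsis v_p = √[μ(2/r₁ − 1/a_t)] = 16800 m/s.
Δv₁ = v_p − v_c1 = 3685 m/s.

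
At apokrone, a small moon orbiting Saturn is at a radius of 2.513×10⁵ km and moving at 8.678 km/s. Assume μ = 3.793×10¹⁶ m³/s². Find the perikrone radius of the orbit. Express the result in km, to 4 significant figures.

perikrone radius ≈ 83530 km

r_a = 2.513×10⁸ m.
Specific energy ε = v²/2 − μ/r = -1.133×10⁸ J/kg, so a = −μ/(2ε) = 1.674×10⁸ m.
The apsides satisfy r_p + r_a = 2a, so the perikrone radius is 2a − r_a = 8.353×10⁷ m = 83530 km.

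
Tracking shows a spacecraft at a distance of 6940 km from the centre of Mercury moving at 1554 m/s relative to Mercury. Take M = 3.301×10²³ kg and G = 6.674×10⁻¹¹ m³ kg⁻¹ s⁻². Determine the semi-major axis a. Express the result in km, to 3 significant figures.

μ = GM = 6.674×10⁻¹¹ × 3.301×10²³ = 2.203×10¹³ m³/s².
r = 6.940×10⁶ m.
Specific orbital energy ε = v²/2 − μ/r = (1554)²/2 − 2.203×10¹³/6.940×10⁶ = -1.967×10⁶ J/kg.
Since ε = −μ/(2a), a = −μ/(2ε) = 5.600×10⁶ m = 5600.1 km.

a ≈ 5600 km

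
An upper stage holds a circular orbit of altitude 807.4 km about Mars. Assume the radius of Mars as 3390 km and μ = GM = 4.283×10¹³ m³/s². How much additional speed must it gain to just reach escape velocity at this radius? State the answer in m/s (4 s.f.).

r = 3390 + 807.4 = 4197.4 km = 4.1974×10⁶ m.
Circular speed v_c = √(μ/r) = 3194 m/s.
Escape speed v_esc = √(2μ/r) = √2 × v_c = 4518 m/s.
Δv = v_esc − v_c = 1323 m/s.

Δv ≈ 1323 m/s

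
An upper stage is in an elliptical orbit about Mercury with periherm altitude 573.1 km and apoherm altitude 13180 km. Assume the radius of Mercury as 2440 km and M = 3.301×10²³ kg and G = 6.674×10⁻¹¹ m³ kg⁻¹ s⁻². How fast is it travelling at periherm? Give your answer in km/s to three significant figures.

μ = GM = 6.674×10⁻¹¹ × 3.301×10²³ = 2.203×10¹³ m³/s².
r_p = 2440 + 573.1 = 3013.1 km = 3.0131×10⁶ m.
r_a = 2440 + 13180 = 15620 km = 1.5620×10⁷ m.
Semi-major axis a = (r_p + r_a)/2 = 9316.5 km = 9.317×10⁶ m.
Vis-viva: v² = μ(2/r − 1/a) = 2.203×10¹³ × (6.638×10⁻⁷ − 1.073×10⁻⁷) = 1.226×10⁷ m²/s².
v = 3501 m/s = 3.501 km/s.

v ≈ 3.50 km/s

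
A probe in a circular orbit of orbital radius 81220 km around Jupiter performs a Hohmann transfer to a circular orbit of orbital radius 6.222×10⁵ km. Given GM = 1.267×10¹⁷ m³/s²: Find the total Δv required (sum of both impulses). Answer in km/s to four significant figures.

Δv_total ≈ 20.45 km/s

r₁ = 81220 km = 8.122×10⁷ m.
r₂ = 6.222×10⁵ km = 6.222×10⁸ m.
Transfer ellipse a_t = (r₁ + r₂)/2 = 3.517×10⁸ m.
At r₁: circular v_c1 = √(μ/r₁) = 39500 m/s; transfer-perijove v_p = √[μ(2/r₁ − 1/a_t)] = 52530 m/s.
Δv₁ = v_p − v_c1 = 13040 m/s.
At r₂: circular v_c2 = √(μ/r₂) = 14270 m/s; transfer-apojove v_a = √[μ(2/r₂ − 1/a_t)] = 6857 m/s.
Δv₂ = v_c2 − v_a = 7413 m/s.
Total Δv = Δv₁ + Δv₂ = 20450 m/s = 20.45 km/s.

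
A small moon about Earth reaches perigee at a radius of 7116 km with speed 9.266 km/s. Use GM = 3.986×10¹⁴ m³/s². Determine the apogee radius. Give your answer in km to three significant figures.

apogee radius ≈ 23300 km

r_p = 7.116×10⁶ m.
Specific energy ε = v²/2 − μ/r = -1.309×10⁷ J/kg, so a = −μ/(2ε) = 1.523×10⁷ m.
The apsides satisfy r_p + r_a = 2a, so the apogee radius is 2a − r_p = 2.335×10⁷ m = 23346 km.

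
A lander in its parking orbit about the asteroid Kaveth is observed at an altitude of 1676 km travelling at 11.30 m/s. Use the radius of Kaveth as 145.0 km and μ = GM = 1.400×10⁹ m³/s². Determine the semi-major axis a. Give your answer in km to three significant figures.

a ≈ 993 km

r = 145.0 + 1676 = 1821.0 km = 1.821×10⁶ m.
Specific orbital energy ε = v²/2 − μ/r = (11.30)²/2 − 1.400×10⁹/1.821×10⁶ = -7.050×10² J/kg.
Since ε = −μ/(2a), a = −μ/(2ε) = 9.930×10⁵ m = 992.96 km.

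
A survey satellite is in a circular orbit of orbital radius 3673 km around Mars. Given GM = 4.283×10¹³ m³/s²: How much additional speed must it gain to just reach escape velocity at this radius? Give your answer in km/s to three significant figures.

Δv ≈ 1.41 km/s

r = 3673 km = 3.673×10⁶ m.
Circular speed v_c = √(μ/r) = 3415 m/s.
Escape speed v_esc = √(2μ/r) = √2 × v_c = 4829 m/s.
Δv = v_esc − v_c = 1414 m/s = 1.414 km/s.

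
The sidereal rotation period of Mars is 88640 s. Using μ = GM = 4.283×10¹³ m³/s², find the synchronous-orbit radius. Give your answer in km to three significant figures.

A synchronous orbit has period T, so by Kepler's third law a = (μT²/4π²)^(1/3).
μT²/4π² = 4.283×10¹³ × (8.864×10⁴)² / 39.48 = 8.524×10²¹ m³.
a = 2.043×10⁷ m = 20428 km.

r_sync ≈ 20400 km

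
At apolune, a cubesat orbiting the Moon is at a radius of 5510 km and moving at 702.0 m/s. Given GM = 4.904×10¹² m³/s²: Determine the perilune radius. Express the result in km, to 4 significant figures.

r_a = 5.510×10⁶ m.
Specific energy ε = v²/2 − μ/r = -6.436×10⁵ J/kg, so a = −μ/(2ε) = 3.810×10⁶ m.
The apsides satisfy r_p + r_a = 2a, so the perilune radius is 2a − r_a = 2.109×10⁶ m = 2109.4 km.

perilune radius ≈ 2109 km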